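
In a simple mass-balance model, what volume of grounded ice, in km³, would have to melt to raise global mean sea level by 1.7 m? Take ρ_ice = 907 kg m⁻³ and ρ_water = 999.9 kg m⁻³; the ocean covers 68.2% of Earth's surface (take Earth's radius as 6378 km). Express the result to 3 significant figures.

Required water volume = Δh × A = 1.7 m × 3.49×10^14 m² = 5.927×10^14 m³ = 5.927×10^5 km³.
Ice volume = water volume × ρ_w/ρ_ice = 5.927×10^5 × 999.9/907 = 6.53×10^5 km³.

≈ 6.53×10^5 km³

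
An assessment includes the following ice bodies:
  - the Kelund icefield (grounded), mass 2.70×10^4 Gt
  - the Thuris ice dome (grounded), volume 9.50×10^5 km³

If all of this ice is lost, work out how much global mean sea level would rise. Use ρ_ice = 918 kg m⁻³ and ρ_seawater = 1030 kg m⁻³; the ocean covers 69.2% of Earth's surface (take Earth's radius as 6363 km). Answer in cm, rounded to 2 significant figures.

Kelund: 2.70×10^4 Gt = 2.700×10^16 kg; dividing by ρ_w = 1030 kg m⁻³ gives 2.621×10^13 m³ of water.
Thuris: 9.50×10^5 km³ × (918/1030) = 8.467×10^5 km³ of water.
Total added water ≈ 8.729×10^14 m³ over 3.52×10^14 m² → Δh = 2.48 m = 250 cm.

≈ 250 cm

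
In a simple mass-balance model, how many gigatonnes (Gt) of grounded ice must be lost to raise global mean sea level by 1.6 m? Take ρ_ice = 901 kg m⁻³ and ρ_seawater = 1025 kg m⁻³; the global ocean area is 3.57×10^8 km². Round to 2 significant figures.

Required water volume = Δh × A = 1.6 m × 3.57×10^14 m² = 5.712×10^14 m³.
ρ_w = 1025 kg m⁻³, so the mass of water = 5.712×10^14 m³ × 1025 kg m⁻³ = 5.855×10^17 kg = 5.9×10^5 Gt (and the same mass of ice, by conservation).

≈ 5.9×10^5 Gt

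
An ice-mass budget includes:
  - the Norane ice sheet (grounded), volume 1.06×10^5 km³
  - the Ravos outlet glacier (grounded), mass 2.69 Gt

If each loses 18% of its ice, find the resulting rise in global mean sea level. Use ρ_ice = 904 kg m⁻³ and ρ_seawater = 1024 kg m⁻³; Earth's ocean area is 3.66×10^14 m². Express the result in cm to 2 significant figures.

≈ 4.6 cm

Norane: 0.18 × 1.06×10^5 km³ × (904/1024) = 1.684×10^4 km³ of water.
Ravos: 0.18 × 2.69 Gt = 4.842×10^11 kg; dividing by ρ_w = 1024 kg m⁻³ gives 4.729×10^8 m³ of water.
Total added water ≈ 1.684×10^13 m³ over 3.66×10^14 m² → Δh = 0.0460 m = 4.6 cm.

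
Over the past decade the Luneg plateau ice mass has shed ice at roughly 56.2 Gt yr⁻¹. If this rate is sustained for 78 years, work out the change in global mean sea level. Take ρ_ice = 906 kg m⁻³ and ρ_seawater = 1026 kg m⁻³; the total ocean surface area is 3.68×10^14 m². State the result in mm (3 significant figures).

Total mass lost = 56.2 Gt/yr × 78 yr = 4384 Gt = 4.384×10^15 kg.
ρ_w = 1026 kg m⁻³, so water volume = 4.384×10^15 / 1026 = 4.273×10^12 m³.
Δh = 4.273×10^12 / 3.68×10^14 = 0.0116 m = 11.6 mm.

≈ 11.6 mm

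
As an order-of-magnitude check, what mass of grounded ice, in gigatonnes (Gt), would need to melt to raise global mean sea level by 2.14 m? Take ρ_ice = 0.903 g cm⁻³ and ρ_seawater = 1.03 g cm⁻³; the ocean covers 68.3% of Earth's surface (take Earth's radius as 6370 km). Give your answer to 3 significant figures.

Required water volume = Δh × A = 2.14 m × 3.48×10^14 m² = 7.453×10^14 m³.
ρ_w = 1.03 g cm⁻³ = 1030 kg m⁻³, so the mass of water = 7.453×10^14 m³ × 1030 kg m⁻³ = 7.676×10^17 kg = 7.68×10^5 Gt (and the same mass of ice, by conservation).

≈ 7.68×10^5 Gt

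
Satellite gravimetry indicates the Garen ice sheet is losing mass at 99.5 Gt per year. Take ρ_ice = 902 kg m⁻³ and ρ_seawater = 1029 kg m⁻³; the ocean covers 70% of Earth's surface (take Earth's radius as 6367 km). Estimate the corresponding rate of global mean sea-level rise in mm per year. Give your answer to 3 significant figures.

≈ 0.271 mm/yr

ρ_w = 1029 kg m⁻³. Annual water volume added = 99.5 Gt / ρ_w = 9.950×10^13 kg / 1029 kg m⁻³ = 9.670×10^10 m³.
Δh per year = 9.670×10^10 / 3.57×10^14 = 2.71×10^-4 m = 0.271 mm.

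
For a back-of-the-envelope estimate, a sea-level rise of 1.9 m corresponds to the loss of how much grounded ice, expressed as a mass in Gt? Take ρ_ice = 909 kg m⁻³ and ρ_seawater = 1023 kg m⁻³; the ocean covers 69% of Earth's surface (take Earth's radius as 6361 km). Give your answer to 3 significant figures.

Required water volume = Δh × A = 1.9 m × 3.51×10^14 m² = 6.666×10^14 m³.
ρ_w = 1023 kg m⁻³, so the mass of water = 6.666×10^14 m³ × 1023 kg m⁻³ = 6.819×10^17 kg = 6.82×10^5 Gt (and the same mass of ice, by conservation).

≈ 6.82×10^5 Gt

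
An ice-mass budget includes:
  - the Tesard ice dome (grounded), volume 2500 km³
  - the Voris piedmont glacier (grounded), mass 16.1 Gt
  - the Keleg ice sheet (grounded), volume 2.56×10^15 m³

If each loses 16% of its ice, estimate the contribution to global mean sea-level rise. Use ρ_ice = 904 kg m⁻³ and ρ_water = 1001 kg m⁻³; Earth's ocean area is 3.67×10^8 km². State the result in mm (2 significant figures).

Tesard: 0.16 × 2500 km³ × (904/1001) = 361.2 km³ of water.
Voris: 0.16 × 16.1 Gt = 2.576×10^12 kg; dividing by ρ_w = 1001 kg m⁻³ gives 2.573×10^9 m³ of water.
Keleg: 0.16 × 2.56×10^15 m³ × (904/1001) = 3.699×10^14 m³ of water.
Total added water ≈ 3.703×10^14 m³ over 3.67×10^14 m² → Δh = 1.01 m = 1000 mm.

≈ 1000 mm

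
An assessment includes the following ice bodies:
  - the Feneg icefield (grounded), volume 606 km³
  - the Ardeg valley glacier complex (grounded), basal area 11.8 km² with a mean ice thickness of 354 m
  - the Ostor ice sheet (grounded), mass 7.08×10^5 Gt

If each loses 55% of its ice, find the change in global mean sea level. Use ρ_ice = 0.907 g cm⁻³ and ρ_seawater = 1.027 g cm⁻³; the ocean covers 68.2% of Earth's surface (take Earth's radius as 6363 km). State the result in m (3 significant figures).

Feneg: 0.55 × 606 km³ × (907/1027) = 294.4 km³ of water.
Ardeg: ice volume = 11.8 km² × 354 m = 4.177 km³; 0.55 × 4.177 × (907/1027) = 2.029 km³ of water.
Ostor: 0.55 × 7.08×10^5 Gt = 3.894×10^17 kg; dividing by ρ_w = 1.027 g cm⁻³ = 1027 kg m⁻³ gives 3.792×10^14 m³ of water.
Total added water ≈ 3.795×10^14 m³ over 3.47×10^14 m² → Δh = 1.09 m.

≈ 1.09 m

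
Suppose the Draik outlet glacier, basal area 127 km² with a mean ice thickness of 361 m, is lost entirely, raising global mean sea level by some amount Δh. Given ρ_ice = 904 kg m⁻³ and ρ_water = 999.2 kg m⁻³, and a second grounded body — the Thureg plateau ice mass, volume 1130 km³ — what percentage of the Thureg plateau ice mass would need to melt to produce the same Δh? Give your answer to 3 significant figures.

Equal sea-level rise means equal mass of meltwater, i.e. equal mass of ice lost.
Ice mass of Draik: 4.145×10^13 kg; ice mass of Thureg: 1.022×10^15 kg.
Fraction required = 4.145×10^13 / 1.022×10^15 = 0.0406 → 4.06 %.

≈ 4.06 %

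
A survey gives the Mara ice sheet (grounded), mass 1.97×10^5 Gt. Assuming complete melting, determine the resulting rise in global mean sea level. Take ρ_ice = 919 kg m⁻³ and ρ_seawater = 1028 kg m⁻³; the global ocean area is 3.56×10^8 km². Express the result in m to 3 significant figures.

≈ 0.538 m

Mara: 1.97×10^5 Gt = 1.970×10^17 kg; dividing by ρ_w = 1028 kg m⁻³ gives 1.916×10^14 m³ of water.
Spread over 3.56×10^14 m² of ocean, Δh = 1.916×10^14 / 3.56×10^14 = 0.538 m.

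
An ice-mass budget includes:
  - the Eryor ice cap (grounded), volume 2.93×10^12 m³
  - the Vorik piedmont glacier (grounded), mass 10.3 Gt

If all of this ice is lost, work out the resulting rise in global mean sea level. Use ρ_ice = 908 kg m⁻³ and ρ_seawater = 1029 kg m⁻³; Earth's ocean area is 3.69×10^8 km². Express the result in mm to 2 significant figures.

≈ 7.0 mm

Eryor: 2.93×10^12 m³ × (908/1029) = 2.585×10^12 m³ of water.
Vorik: 10.3 Gt = 1.030×10^13 kg; dividing by ρ_w = 1029 kg m⁻³ gives 1.001×10^10 m³ of water.
Total added water ≈ 2.595×10^12 m³ over 3.69×10^14 m² → Δh = 7.03×10^-3 m = 7.0 mm.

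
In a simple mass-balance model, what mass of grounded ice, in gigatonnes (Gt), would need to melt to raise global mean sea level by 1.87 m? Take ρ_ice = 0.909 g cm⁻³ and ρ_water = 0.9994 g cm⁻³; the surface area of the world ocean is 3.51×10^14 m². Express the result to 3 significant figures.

≈ 6.56×10^5 Gt

Required water volume = Δh × A = 1.87 m × 3.51×10^14 m² = 6.564×10^14 m³.
ρ_w = 0.9994 g cm⁻³ = 999.4 kg m⁻³, so the mass of water = 6.564×10^14 m³ × 999.4 kg m⁻³ = 6.560×10^17 kg = 6.56×10^5 Gt (and the same mass of ice, by conservation).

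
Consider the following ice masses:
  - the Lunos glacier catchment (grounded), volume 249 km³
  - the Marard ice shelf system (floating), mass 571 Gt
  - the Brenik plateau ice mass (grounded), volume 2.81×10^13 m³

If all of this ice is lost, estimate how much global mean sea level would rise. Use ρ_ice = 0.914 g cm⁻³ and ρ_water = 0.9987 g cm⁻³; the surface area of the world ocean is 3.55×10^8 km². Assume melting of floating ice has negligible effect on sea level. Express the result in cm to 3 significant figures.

Lunos: 249 km³ × (914/998.7) = 227.9 km³ of water.
The Marard ice shelf system is floating and already displaces its own weight of water, so its melt adds essentially nothing to sea level.
Brenik: 2.81×10^13 m³ × (914/998.7) = 2.572×10^13 m³ of water.
Total added water ≈ 2.594×10^13 m³ over 3.55×10^14 m² → Δh = 0.0731 m = 7.31 cm.

≈ 7.31 cm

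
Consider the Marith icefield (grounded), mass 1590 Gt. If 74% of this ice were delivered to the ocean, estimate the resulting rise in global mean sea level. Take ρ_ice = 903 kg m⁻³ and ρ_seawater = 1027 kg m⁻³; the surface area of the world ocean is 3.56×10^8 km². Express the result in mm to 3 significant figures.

Marith: 0.74 × 1590 Gt = 1.177×10^15 kg; dividing by ρ_w = 1027 kg m⁻³ gives 1.146×10^12 m³ of water.
Spread over 3.56×10^14 m² of ocean, Δh = 1.146×10^12 / 3.56×10^14 = 3.22×10^-3 m = 3.22 mm.

≈ 3.22 mm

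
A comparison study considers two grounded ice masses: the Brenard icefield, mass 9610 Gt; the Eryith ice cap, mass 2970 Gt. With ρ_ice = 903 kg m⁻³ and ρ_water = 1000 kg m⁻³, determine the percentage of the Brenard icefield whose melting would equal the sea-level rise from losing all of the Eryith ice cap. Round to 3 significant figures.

≈ 30.9 %

Equal sea-level rise means equal mass of meltwater, i.e. equal mass of ice lost.
Ice mass of Eryith: 2.970×10^15 kg; ice mass of Brenard: 9.610×10^15 kg.
Fraction required = 2.970×10^15 / 9.610×10^15 = 0.309 → 30.9 %.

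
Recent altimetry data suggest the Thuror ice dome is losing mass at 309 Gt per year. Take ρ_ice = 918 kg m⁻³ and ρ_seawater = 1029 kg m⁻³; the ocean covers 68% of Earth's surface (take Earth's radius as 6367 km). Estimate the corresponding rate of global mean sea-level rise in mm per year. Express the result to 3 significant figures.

ρ_w = 1029 kg m⁻³. Annual water volume added = 309 Gt / ρ_w = 3.090×10^14 kg / 1029 kg m⁻³ = 3.003×10^11 m³.
Δh per year = 3.003×10^11 / 3.46×10^14 = 8.67×10^-4 m = 0.867 mm.

≈ 0.867 mm/yr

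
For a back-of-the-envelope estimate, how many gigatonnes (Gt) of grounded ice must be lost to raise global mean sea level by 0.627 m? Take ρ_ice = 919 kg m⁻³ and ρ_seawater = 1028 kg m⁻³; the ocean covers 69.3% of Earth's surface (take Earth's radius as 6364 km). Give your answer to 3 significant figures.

Required water volume = Δh × A = 0.627 m × 3.53×10^14 m² = 2.211×10^14 m³.
ρ_w = 1028 kg m⁻³, so the mass of water = 2.211×10^14 m³ × 1028 kg m⁻³ = 2.273×10^17 kg = 2.27×10^5 Gt (and the same mass of ice, by conservation).

≈ 2.27×10^5 Gt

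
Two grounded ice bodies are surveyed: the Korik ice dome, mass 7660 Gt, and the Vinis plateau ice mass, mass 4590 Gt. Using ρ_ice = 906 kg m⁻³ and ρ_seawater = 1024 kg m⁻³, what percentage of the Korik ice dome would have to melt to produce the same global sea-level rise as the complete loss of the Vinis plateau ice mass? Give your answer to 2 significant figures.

≈ 60 %

Equal sea-level rise means equal mass of meltwater, i.e. equal mass of ice lost.
Ice mass of Vinis: 4.590×10^15 kg; ice mass of Korik: 7.660×10^15 kg.
Fraction required = 4.590×10^15 / 7.660×10^15 = 0.599 → 60 %.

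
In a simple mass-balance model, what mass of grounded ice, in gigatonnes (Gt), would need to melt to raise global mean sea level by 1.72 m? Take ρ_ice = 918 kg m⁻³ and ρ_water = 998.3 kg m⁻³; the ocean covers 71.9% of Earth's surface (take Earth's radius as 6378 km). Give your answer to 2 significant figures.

≈ 6.3×10^5 Gt

Required water volume = Δh × A = 1.72 m × 3.68×10^14 m² = 6.322×10^14 m³.
ρ_w = 998.3 kg m⁻³, so the mass of water = 6.322×10^14 m³ × 998.3 kg m⁻³ = 6.311×10^17 kg = 6.3×10^5 Gt (and the same mass of ice, by conservation).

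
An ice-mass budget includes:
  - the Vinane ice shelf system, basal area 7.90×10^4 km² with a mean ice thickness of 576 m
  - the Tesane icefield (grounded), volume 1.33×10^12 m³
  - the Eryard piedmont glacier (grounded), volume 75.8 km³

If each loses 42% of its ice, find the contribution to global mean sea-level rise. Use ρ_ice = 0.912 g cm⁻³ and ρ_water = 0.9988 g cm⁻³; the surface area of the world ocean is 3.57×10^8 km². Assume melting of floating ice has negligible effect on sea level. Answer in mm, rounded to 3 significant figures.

The Vinane ice shelf system is floating and already displaces its own weight of water, so its melt adds essentially nothing to sea level.
Tesane: 0.42 × 1.33×10^12 m³ × (912/998.8) = 5.101×10^11 m³ of water.
Eryard: 0.42 × 75.8 km³ × (912/998.8) = 29.07 km³ of water.
Total added water ≈ 5.391×10^11 m³ over 3.57×10^14 m² → Δh = 1.51×10^-3 m = 1.51 mm.

≈ 1.51 mm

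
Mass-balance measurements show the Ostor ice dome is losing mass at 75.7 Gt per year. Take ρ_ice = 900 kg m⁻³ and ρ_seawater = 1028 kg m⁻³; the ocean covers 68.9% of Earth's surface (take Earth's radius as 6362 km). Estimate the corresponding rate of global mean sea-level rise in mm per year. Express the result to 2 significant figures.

≈ 0.21 mm/yr

ρ_w = 1028 kg m⁻³. Annual water volume added = 75.7 Gt / ρ_w = 7.570×10^13 kg / 1028 kg m⁻³ = 7.364×10^10 m³.
Δh per year = 7.364×10^10 / 3.50×10^14 = 2.10×10^-4 m = 0.21 mm.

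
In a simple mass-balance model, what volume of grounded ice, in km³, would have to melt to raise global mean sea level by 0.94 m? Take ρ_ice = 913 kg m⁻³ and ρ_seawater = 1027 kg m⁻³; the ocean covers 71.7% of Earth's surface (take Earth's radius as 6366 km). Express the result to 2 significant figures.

≈ 3.9×10^5 km³

Required water volume = Δh × A = 0.94 m × 3.65×10^14 m² = 3.432×10^14 m³ = 3.432×10^5 km³.
Ice volume = water volume × ρ_w/ρ_ice = 3.432×10^5 × 1027/913 = 3.9×10^5 km³.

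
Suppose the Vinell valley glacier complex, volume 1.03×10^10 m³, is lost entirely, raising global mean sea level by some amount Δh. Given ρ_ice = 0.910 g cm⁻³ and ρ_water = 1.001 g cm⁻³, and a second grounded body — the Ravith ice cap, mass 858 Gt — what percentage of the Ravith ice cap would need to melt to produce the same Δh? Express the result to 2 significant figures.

Equal sea-level rise means equal mass of meltwater, i.e. equal mass of ice lost.
Ice mass of Vinell: 9.373×10^12 kg; ice mass of Ravith: 8.580×10^14 kg.
Fraction required = 9.373×10^12 / 8.580×10^14 = 0.0109 → 1.1 %.

≈ 1.1 %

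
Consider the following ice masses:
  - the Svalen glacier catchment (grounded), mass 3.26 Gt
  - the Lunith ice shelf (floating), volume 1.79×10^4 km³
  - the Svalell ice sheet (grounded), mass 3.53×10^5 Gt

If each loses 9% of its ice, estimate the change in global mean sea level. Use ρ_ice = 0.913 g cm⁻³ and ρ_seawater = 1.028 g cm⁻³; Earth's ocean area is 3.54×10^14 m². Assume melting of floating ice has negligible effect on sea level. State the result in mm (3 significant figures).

≈ 87.3 mm

Svalen: 0.09 × 3.26 Gt = 2.934×10^11 kg; dividing by ρ_w = 1.028 g cm⁻³ = 1028 kg m⁻³ gives 2.854×10^8 m³ of water.
The Lunith ice shelf is floating and already displaces its own weight of water, so its melt adds essentially nothing to sea level.
Svalell: 0.09 × 3.53×10^5 Gt = 3.177×10^16 kg; dividing by ρ_w = 1028 kg m⁻³ gives 3.090×10^13 m³ of water.
Total added water ≈ 3.090×10^13 m³ over 3.54×10^14 m² → Δh = 0.0873 m = 87.3 mm.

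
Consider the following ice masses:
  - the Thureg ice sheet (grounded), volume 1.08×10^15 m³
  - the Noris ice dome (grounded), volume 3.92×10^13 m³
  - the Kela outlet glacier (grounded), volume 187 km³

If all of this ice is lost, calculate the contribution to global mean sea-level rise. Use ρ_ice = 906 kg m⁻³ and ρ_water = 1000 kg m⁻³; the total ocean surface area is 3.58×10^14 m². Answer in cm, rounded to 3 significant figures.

≈ 283 cm

Thureg: 1.08×10^15 m³ × (906/1000) = 9.785×10^14 m³ of water.
Noris: 3.92×10^13 m³ × (906/1000) = 3.552×10^13 m³ of water.
Kela: 187 km³ × (906/1000) = 169.4 km³ of water.
Total added water ≈ 1.014×10^15 m³ over 3.58×10^14 m² → Δh = 2.83 m = 283 cm.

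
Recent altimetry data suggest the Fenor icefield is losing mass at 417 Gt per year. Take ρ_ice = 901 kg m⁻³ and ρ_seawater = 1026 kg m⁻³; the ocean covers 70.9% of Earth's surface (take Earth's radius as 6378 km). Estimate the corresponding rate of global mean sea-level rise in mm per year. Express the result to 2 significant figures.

ρ_w = 1026 kg m⁻³. Annual water volume added = 417 Gt / ρ_w = 4.170×10^14 kg / 1026 kg m⁻³ = 4.064×10^11 m³.
Δh per year = 4.064×10^11 / 3.62×10^14 = 1.12×10^-3 m = 1.1 mm.

≈ 1.1 mm/yr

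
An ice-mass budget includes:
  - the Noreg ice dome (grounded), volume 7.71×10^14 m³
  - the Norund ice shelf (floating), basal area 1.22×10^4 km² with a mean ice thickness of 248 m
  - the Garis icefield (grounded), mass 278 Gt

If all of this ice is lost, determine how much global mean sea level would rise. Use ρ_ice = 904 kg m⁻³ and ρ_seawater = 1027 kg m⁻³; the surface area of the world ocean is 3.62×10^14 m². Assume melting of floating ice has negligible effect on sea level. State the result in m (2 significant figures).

Noreg: 7.71×10^14 m³ × (904/1027) = 6.787×10^14 m³ of water.
The Norund ice shelf is floating and already displaces its own weight of water, so its melt adds essentially nothing to sea level.
Garis: 278 Gt = 2.780×10^14 kg; dividing by ρ_w = 1027 kg m⁻³ gives 2.707×10^11 m³ of water.
Total added water ≈ 6.789×10^14 m³ over 3.62×10^14 m² → Δh = 1.88 m.

≈ 1.9 m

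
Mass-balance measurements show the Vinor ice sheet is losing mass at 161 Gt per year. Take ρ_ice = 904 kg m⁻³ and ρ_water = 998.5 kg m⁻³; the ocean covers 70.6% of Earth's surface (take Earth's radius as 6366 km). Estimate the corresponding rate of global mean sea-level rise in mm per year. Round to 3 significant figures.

ρ_w = 998.5 kg m⁻³. Annual water volume added = 161 Gt / ρ_w = 1.610×10^14 kg / 998.5 kg m⁻³ = 1.612×10^11 m³.
Δh per year = 1.612×10^11 / 3.60×10^14 = 4.48×10^-4 m = 0.448 mm.

≈ 0.448 mm/yr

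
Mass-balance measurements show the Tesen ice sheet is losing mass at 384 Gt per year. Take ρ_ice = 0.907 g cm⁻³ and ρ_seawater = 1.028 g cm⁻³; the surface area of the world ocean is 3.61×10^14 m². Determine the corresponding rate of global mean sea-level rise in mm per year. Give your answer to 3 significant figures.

≈ 1.03 mm/yr

ρ_w = 1.028 g cm⁻³ = 1028 kg m⁻³. Annual water volume added = 384 Gt / ρ_w = 3.840×10^14 kg / 1028 kg m⁻³ = 3.735×10^11 m³.
Δh per year = 3.735×10^11 / 3.61×10^14 = 1.03×10^-3 m = 1.03 mm.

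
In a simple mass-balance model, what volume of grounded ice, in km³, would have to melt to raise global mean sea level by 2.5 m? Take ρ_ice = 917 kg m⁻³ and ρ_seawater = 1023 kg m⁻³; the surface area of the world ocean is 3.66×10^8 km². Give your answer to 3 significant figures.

≈ 1.02×10^6 km³

Required water volume = Δh × A = 2.5 m × 3.66×10^14 m² = 9.150×10^14 m³ = 9.150×10^5 km³.
Ice volume = water volume × ρ_w/ρ_ice = 9.150×10^5 × 1023/917 = 1.02×10^6 km³.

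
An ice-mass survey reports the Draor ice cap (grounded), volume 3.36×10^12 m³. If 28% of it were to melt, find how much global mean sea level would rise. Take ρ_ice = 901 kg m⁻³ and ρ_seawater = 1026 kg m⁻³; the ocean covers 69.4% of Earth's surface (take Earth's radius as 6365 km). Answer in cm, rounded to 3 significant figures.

Draor: 0.28 × 3.36×10^12 m³ × (901/1026) = 8.262×10^11 m³ of water.
Spread over 3.53×10^14 m² of ocean, Δh = 8.262×10^11 / 3.53×10^14 = 2.34×10^-3 m = 0.234 cm.

≈ 0.234 cm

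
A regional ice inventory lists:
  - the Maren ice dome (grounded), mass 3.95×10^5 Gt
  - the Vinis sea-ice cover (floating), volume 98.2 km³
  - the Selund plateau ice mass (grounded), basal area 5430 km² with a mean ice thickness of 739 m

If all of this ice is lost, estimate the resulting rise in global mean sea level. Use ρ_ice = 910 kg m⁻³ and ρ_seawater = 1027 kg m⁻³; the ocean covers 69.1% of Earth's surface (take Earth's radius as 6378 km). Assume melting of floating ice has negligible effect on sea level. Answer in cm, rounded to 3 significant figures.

Maren: 3.95×10^5 Gt = 3.950×10^17 kg; dividing by ρ_w = 1027 kg m⁻³ gives 3.846×10^14 m³ of water.
The Vinis sea-ice cover is floating and already displaces its own weight of water, so its melt adds essentially nothing to sea level.
Selund: ice volume = 5430 km² × 739 m = 4013 km³; 4013 × (910/1027) = 3556 km³ of water.
Total added water ≈ 3.882×10^14 m³ over 3.53×10^14 m² → Δh = 1.10 m = 110 cm.

≈ 110 cm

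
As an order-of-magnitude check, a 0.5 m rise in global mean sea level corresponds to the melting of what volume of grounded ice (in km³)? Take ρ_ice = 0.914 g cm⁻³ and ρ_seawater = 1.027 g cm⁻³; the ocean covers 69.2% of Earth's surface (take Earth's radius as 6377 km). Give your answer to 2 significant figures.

Required water volume = Δh × A = 0.5 m × 3.54×10^14 m² = 1.768×10^14 m³ = 1.768×10^5 km³.
Ice volume = water volume × ρ_w/ρ_ice = 1.768×10^5 × 1027/914 = 2.0×10^5 km³.

≈ 2.0×10^5 km³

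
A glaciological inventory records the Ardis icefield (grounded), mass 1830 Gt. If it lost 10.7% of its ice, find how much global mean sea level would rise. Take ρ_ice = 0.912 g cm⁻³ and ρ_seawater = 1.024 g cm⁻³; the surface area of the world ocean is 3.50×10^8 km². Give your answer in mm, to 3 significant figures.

Ardis: 0.107 × 1830 Gt = 1.958×10^14 kg; dividing by ρ_w = 1.024 g cm⁻³ = 1024 kg m⁻³ gives 1.912×10^11 m³ of water.
Spread over 3.50×10^14 m² of ocean, Δh = 1.912×10^11 / 3.50×10^14 = 5.46×10^-4 m = 0.546 mm.

≈ 0.546 mm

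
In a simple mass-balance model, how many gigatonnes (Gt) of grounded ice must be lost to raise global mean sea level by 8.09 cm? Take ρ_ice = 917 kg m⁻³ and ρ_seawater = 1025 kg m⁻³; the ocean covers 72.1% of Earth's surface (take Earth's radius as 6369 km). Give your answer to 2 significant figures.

≈ 3.0×10^4 Gt

Required water volume = Δh × A = 0.0809 m × 3.68×10^14 m² = 2.973×10^13 m³.
ρ_w = 1025 kg m⁻³, so the mass of water = 2.973×10^13 m³ × 1025 kg m⁻³ = 3.048×10^16 kg = 3.0×10^4 Gt (and the same mass of ice, by conservation).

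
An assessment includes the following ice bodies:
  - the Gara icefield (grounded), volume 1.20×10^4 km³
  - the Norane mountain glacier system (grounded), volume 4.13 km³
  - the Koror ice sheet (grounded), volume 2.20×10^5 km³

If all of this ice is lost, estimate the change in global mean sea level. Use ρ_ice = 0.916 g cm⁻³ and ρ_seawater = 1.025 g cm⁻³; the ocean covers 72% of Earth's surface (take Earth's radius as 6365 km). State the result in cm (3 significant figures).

≈ 56.6 cm

Gara: 1.20×10^4 km³ × (916/1025) = 1.072×10^4 km³ of water.
Norane: 4.13 km³ × (916/1025) = 3.691 km³ of water.
Koror: 2.20×10^5 km³ × (916/1025) = 1.966×10^5 km³ of water.
Total added water ≈ 2.073×10^14 m³ over 3.67×10^14 m² → Δh = 0.566 m = 56.6 cm.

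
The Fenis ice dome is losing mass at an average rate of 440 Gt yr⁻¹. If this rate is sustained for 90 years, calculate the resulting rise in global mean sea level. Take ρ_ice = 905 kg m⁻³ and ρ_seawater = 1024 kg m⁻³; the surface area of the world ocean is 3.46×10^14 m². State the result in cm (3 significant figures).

Total mass lost = 440 Gt/yr × 90 yr = 3.960×10^4 Gt = 3.960×10^16 kg.
ρ_w = 1024 kg m⁻³, so water volume = 3.960×10^16 / 1024 = 3.867×10^13 m³.
Δh = 3.867×10^13 / 3.46×10^14 = 0.112 m = 11.2 cm.

≈ 11.2 cm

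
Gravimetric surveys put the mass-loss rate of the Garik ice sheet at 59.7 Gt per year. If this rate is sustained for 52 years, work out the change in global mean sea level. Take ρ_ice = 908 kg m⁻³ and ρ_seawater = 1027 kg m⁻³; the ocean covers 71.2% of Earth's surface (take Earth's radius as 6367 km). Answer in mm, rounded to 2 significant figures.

Total mass lost = 59.7 Gt/yr × 52 yr = 3104 Gt = 3.104×10^15 kg.
ρ_w = 1027 kg m⁻³, so water volume = 3.104×10^15 / 1027 = 3.023×10^12 m³.
Δh = 3.023×10^12 / 3.63×10^14 = 8.33×10^-3 m = 8.3 mm.

≈ 8.3 mm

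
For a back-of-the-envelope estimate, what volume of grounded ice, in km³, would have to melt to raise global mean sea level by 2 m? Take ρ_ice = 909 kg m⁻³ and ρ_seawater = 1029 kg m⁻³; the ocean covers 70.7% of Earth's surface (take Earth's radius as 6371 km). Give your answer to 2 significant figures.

Required water volume = Δh × A = 2 m × 3.61×10^14 m² = 7.212×10^14 m³ = 7.212×10^5 km³.
Ice volume = water volume × ρ_w/ρ_ice = 7.212×10^5 × 1029/909 = 8.2×10^5 km³.

≈ 8.2×10^5 km³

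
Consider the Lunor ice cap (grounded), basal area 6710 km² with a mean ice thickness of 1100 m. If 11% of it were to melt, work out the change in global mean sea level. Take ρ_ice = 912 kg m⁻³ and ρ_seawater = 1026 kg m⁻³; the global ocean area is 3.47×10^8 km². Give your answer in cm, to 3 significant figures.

≈ 0.208 cm

Lunor: ice volume = 6710 km² × 1100 m = 7381 km³; 0.11 × 7381 × (912/1026) = 721.7 km³ of water.
Spread over 3.47×10^14 m² of ocean, Δh = 7.217×10^11 / 3.47×10^14 = 2.08×10^-3 m = 0.208 cm.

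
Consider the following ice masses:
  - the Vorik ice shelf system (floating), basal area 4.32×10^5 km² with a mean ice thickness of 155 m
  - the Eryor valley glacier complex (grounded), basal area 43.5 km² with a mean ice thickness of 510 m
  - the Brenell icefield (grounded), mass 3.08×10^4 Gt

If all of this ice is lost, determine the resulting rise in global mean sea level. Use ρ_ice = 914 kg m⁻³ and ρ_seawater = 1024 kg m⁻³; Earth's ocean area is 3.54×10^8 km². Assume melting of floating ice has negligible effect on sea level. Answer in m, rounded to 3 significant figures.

≈ 0.0850 m

The Vorik ice shelf system is floating and already displaces its own weight of water, so its melt adds essentially nothing to sea level.
Eryor: ice volume = 43.5 km² × 510 m = 22.18 km³; 22.18 × (914/1024) = 19.80 km³ of water.
Brenell: 3.08×10^4 Gt = 3.080×10^16 kg; dividing by ρ_w = 1024 kg m⁻³ gives 3.008×10^13 m³ of water.
Total added water ≈ 3.010×10^13 m³ over 3.54×10^14 m² → Δh = 0.0850 m.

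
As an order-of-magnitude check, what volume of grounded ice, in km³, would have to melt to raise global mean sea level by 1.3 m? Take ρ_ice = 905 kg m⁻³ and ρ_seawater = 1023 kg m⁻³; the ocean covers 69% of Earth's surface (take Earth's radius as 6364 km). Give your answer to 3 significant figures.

Required water volume = Δh × A = 1.3 m × 3.51×10^14 m² = 4.565×10^14 m³ = 4.565×10^5 km³.
Ice volume = water volume × ρ_w/ρ_ice = 4.565×10^5 × 1023/905 = 5.16×10^5 km³.

≈ 5.16×10^5 km³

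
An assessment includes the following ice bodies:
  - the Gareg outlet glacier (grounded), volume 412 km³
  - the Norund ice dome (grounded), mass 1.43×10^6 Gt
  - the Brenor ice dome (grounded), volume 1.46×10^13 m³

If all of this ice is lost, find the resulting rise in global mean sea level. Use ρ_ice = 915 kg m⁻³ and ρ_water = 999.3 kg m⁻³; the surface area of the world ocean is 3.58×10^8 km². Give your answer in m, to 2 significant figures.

Gareg: 412 km³ × (915/999.3) = 377.2 km³ of water.
Norund: 1.43×10^6 Gt = 1.430×10^18 kg; dividing by ρ_w = 999.3 kg m⁻³ gives 1.431×10^15 m³ of water.
Brenor: 1.46×10^13 m³ × (915/999.3) = 1.337×10^13 m³ of water.
Total added water ≈ 1.445×10^15 m³ over 3.58×10^14 m² → Δh = 4.04 m.

≈ 4.0 m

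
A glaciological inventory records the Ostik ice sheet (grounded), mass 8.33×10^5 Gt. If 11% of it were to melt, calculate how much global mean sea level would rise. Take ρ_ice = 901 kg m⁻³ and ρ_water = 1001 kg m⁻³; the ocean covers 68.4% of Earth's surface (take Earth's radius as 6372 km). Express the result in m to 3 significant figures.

Ostik: 0.11 × 8.33×10^5 Gt = 9.163×10^16 kg; dividing by ρ_w = 1001 kg m⁻³ gives 9.154×10^13 m³ of water.
Spread over 3.49×10^14 m² of ocean, Δh = 9.154×10^13 / 3.49×10^14 = 0.262 m.

≈ 0.262 m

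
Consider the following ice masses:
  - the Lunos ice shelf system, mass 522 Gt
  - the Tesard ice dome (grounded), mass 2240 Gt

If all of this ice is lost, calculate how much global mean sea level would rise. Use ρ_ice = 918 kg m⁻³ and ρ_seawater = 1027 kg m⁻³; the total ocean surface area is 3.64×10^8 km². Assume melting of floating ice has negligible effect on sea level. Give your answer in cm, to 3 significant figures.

≈ 0.599 cm

The Lunos ice shelf system is floating and already displaces its own weight of water, so its melt adds essentially nothing to sea level.
Tesard: 2240 Gt = 2.240×10^15 kg; dividing by ρ_w = 1027 kg m⁻³ gives 2.181×10^12 m³ of water.
Total added water ≈ 2.181×10^12 m³ over 3.64×10^14 m² → Δh = 5.99×10^-3 m = 0.599 cm.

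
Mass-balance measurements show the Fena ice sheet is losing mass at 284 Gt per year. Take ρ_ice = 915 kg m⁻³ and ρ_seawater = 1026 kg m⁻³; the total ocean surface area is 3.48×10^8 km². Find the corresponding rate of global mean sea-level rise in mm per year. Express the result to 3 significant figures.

ρ_w = 1026 kg m⁻³. Annual water volume added = 284 Gt / ρ_w = 2.840×10^14 kg / 1026 kg m⁻³ = 2.768×10^11 m³.
Δh per year = 2.768×10^11 / 3.48×10^14 = 7.95×10^-4 m = 0.795 mm.

≈ 0.795 mm/yr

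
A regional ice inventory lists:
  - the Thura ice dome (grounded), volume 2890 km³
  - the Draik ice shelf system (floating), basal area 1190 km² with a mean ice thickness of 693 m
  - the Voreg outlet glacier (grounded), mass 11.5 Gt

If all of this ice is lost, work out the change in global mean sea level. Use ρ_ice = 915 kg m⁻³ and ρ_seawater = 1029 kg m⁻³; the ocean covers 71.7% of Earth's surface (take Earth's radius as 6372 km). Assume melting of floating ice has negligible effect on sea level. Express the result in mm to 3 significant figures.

≈ 7.06 mm

Thura: 2890 km³ × (915/1029) = 2570 km³ of water.
The Draik ice shelf system is floating and already displaces its own weight of water, so its melt adds essentially nothing to sea level.
Voreg: 11.5 Gt = 1.150×10^13 kg; dividing by ρ_w = 1029 kg m⁻³ gives 1.118×10^10 m³ of water.
Total added water ≈ 2.581×10^12 m³ over 3.66×10^14 m² → Δh = 7.06×10^-3 m = 7.06 mm.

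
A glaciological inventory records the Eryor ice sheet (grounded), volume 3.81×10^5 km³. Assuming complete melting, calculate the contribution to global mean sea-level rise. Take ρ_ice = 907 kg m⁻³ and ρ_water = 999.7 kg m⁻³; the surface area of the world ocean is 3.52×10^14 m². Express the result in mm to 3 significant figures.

Eryor: 3.81×10^5 km³ × (907/999.7) = 3.457×10^5 km³ of water.
Spread over 3.52×10^14 m² of ocean, Δh = 3.457×10^14 / 3.52×10^14 = 0.982 m = 982 mm.

≈ 982 mm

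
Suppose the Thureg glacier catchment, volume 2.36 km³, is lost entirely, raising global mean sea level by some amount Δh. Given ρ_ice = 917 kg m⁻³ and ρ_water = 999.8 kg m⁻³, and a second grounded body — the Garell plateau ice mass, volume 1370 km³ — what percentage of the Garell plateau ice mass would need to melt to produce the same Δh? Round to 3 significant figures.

Equal sea-level rise means equal mass of meltwater, i.e. equal mass of ice lost.
Ice mass of Thureg: 2.164×10^12 kg; ice mass of Garell: 1.256×10^15 kg.
Fraction required = 2.164×10^12 / 1.256×10^15 = 1.72×10^-3 → 0.172 %.

≈ 0.172 %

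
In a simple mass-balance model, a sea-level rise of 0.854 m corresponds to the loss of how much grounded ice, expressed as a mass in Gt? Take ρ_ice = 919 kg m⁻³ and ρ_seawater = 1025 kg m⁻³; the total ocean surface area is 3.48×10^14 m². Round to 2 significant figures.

≈ 3.0×10^5 Gt

Required water volume = Δh × A = 0.854 m × 3.48×10^14 m² = 2.972×10^14 m³.
ρ_w = 1025 kg m⁻³, so the mass of water = 2.972×10^14 m³ × 1025 kg m⁻³ = 3.046×10^17 kg = 3.0×10^5 Gt (and the same mass of ice, by conservation).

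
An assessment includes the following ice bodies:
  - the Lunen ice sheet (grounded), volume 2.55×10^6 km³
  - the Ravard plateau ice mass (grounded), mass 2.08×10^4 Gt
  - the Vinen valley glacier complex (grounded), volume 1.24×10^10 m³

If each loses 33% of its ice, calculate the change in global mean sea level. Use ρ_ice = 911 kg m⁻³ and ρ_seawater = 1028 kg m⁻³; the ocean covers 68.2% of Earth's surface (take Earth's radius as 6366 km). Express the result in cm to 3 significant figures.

≈ 217 cm

Lunen: 0.33 × 2.55×10^6 km³ × (911/1028) = 7.457×10^5 km³ of water.
Ravard: 0.33 × 2.08×10^4 Gt = 6.864×10^15 kg; dividing by ρ_w = 1028 kg m⁻³ gives 6.677×10^12 m³ of water.
Vinen: 0.33 × 1.24×10^10 m³ × (911/1028) = 3.626×10^9 m³ of water.
Total added water ≈ 7.524×10^14 m³ over 3.47×10^14 m² → Δh = 2.17 m = 217 cm.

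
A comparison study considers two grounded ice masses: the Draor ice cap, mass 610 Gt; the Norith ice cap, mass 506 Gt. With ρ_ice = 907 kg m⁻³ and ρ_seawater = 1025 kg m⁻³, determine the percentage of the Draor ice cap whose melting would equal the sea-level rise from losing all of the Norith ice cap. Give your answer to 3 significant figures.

≈ 83.0 %

Equal sea-level rise means equal mass of meltwater, i.e. equal mass of ice lost.
Ice mass of Norith: 5.060×10^14 kg; ice mass of Draor: 6.100×10^14 kg.
Fraction required = 5.060×10^14 / 6.100×10^14 = 0.830 → 83.0 %.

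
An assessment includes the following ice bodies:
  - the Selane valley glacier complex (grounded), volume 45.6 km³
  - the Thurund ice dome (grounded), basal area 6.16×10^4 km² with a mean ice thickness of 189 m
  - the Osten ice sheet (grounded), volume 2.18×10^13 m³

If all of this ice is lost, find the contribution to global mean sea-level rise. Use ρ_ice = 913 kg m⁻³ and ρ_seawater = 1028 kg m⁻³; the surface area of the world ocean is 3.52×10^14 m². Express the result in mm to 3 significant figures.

≈ 84.5 mm

Selane: 45.6 km³ × (913/1028) = 40.50 km³ of water.
Thurund: ice volume = 6.16×10^4 km² × 189 m = 1.164×10^4 km³; 1.164×10^4 × (913/1028) = 1.034×10^4 km³ of water.
Osten: 2.18×10^13 m³ × (913/1028) = 1.936×10^13 m³ of water.
Total added water ≈ 2.974×10^13 m³ over 3.52×10^14 m² → Δh = 0.0845 m = 84.5 mm.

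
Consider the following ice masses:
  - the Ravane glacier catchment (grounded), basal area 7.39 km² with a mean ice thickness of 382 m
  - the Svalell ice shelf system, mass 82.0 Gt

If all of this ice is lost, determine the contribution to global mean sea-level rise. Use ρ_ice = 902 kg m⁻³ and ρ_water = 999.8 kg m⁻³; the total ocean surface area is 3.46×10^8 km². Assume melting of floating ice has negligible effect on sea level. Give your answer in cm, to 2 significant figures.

Ravane: ice volume = 7.39 km² × 382 m = 2.823 km³; 2.823 × (902/999.8) = 2.547 km³ of water.
The Svalell ice shelf system is floating and already displaces its own weight of water, so its melt adds essentially nothing to sea level.
Total added water ≈ 2.547×10^9 m³ over 3.46×10^14 m² → Δh = 7.36×10^-6 m = 7.4×10^-4 cm.

≈ 7.4×10^-4 cm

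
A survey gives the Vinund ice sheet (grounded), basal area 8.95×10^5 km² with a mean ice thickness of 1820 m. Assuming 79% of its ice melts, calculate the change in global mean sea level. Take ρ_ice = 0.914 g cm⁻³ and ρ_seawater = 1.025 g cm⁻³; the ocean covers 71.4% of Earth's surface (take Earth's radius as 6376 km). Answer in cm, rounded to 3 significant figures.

≈ 315 cm

Vinund: ice volume = 8.95×10^5 km² × 1820 m = 1.629×10^6 km³; 0.79 × 1.629×10^6 × (914/1025) = 1.147×10^6 km³ of water.
Spread over 3.65×10^14 m² of ocean, Δh = 1.147×10^15 / 3.65×10^14 = 3.15 m = 315 cm.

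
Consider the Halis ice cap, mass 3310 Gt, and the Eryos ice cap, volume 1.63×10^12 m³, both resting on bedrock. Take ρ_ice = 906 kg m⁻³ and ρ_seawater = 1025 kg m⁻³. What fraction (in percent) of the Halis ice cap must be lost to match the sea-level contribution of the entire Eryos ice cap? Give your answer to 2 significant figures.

≈ 45 %

Equal sea-level rise means equal mass of meltwater, i.e. equal mass of ice lost.
Ice mass of Eryos: 1.477×10^15 kg; ice mass of Halis: 3.310×10^15 kg.
Fraction required = 1.477×10^15 / 3.310×10^15 = 0.446 → 45 %.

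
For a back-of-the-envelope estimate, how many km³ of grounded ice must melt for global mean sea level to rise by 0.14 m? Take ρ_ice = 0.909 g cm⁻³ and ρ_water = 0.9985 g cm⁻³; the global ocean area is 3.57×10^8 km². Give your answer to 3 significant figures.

≈ 5.49×10^4 km³

Required water volume = Δh × A = 0.14 m × 3.57×10^14 m² = 4.998×10^13 m³ = 4.998×10^4 km³.
Ice volume = water volume × ρ_w/ρ_ice = 4.998×10^4 × 998.5/909 = 5.49×10^4 km³.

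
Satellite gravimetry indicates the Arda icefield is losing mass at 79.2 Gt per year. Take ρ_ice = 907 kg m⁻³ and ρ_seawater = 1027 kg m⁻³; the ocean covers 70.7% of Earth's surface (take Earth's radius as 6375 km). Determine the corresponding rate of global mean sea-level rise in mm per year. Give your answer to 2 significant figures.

ρ_w = 1027 kg m⁻³. Annual water volume added = 79.2 Gt / ρ_w = 7.920×10^13 kg / 1027 kg m⁻³ = 7.712×10^10 m³.
Δh per year = 7.712×10^10 / 3.61×10^14 = 2.14×10^-4 m = 0.21 mm.

≈ 0.21 mm/yr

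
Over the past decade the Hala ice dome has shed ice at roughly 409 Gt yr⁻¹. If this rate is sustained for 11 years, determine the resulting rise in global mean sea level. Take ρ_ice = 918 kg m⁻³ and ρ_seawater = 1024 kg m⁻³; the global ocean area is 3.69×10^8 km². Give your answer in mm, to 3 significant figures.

≈ 11.9 mm

Total mass lost = 409 Gt/yr × 11 yr = 4499 Gt = 4.499×10^15 kg.
ρ_w = 1024 kg m⁻³, so water volume = 4.499×10^15 / 1024 = 4.394×10^12 m³.
Δh = 4.394×10^12 / 3.69×10^14 = 0.0119 m = 11.9 mm.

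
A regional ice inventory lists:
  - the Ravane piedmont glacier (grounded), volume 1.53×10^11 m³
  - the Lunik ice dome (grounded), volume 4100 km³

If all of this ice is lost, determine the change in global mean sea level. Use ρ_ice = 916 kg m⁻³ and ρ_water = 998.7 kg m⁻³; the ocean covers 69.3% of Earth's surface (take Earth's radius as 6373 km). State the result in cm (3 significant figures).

Ravane: 1.53×10^11 m³ × (916/998.7) = 1.403×10^11 m³ of water.
Lunik: 4100 km³ × (916/998.7) = 3760 km³ of water.
Total added water ≈ 3.901×10^12 m³ over 3.54×10^14 m² → Δh = 0.0110 m = 1.10 cm.

≈ 1.10 cm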